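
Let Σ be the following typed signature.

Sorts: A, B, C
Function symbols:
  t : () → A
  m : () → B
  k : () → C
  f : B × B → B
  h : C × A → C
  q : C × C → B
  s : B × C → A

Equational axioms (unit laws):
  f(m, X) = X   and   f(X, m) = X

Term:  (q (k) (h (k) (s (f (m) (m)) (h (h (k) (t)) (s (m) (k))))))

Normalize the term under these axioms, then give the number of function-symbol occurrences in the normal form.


size = 13

1. (q (k) (h (k) (s (f (m) (m)) (h (h (k) (t)) (s (m) (k))))))  →  (q (k) (h (k) (s (m) (h (h (k) (t)) (s (m) (k))))))
normal form: (q (k) (h (k) (s (m) (h (h (k) (t)) (s (m) (k))))))


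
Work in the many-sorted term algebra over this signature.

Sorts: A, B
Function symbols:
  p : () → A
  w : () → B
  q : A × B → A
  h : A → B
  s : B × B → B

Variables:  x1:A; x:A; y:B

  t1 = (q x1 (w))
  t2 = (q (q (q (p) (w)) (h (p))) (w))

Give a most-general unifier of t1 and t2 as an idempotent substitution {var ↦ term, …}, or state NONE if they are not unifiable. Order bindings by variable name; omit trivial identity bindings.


{x1 ↦ (q (q (p) (w)) (h (p)))}


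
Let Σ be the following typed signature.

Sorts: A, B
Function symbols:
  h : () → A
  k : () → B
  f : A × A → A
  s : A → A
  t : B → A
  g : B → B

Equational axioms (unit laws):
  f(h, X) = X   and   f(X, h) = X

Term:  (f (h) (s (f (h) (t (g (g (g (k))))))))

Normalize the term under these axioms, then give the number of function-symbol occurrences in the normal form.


1. (f (h) (s (f (h) (t (g (g (g (k))))))))  →  (s (f (h) (t (g (g (g (k)))))))
2. (s (f (h) (t (g (g (g (k)))))))  →  (s (t (g (g (g (k))))))
normal form: (s (t (g (g (g (k))))))

size = 6


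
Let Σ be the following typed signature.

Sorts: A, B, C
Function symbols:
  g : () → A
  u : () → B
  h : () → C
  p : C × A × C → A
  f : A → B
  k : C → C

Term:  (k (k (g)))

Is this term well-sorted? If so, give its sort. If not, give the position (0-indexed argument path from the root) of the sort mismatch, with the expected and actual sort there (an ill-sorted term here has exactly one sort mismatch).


    (g) : A
  (k (g)) : ✗ arg 0 at [0, 0] has sort A, expected C

ill-sorted at position [0, 0]: expected C, got A


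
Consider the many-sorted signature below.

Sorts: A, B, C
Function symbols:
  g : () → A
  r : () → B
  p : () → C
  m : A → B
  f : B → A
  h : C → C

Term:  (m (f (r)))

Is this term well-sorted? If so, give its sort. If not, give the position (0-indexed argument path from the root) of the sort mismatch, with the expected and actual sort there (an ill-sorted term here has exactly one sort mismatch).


well-sorted; sort = B

    (r) : B
  (f (r)) : A
(m (f (r))) : B


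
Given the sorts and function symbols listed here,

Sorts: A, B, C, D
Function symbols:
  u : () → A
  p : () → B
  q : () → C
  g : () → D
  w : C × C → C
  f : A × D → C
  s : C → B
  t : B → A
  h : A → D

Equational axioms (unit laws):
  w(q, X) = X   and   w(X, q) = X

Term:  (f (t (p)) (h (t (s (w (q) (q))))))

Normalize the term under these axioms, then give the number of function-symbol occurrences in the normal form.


size = 7

1. (f (t (p)) (h (t (s (w (q) (q))))))  →  (f (t (p)) (h (t (s (q)))))
normal form: (f (t (p)) (h (t (s (q)))))


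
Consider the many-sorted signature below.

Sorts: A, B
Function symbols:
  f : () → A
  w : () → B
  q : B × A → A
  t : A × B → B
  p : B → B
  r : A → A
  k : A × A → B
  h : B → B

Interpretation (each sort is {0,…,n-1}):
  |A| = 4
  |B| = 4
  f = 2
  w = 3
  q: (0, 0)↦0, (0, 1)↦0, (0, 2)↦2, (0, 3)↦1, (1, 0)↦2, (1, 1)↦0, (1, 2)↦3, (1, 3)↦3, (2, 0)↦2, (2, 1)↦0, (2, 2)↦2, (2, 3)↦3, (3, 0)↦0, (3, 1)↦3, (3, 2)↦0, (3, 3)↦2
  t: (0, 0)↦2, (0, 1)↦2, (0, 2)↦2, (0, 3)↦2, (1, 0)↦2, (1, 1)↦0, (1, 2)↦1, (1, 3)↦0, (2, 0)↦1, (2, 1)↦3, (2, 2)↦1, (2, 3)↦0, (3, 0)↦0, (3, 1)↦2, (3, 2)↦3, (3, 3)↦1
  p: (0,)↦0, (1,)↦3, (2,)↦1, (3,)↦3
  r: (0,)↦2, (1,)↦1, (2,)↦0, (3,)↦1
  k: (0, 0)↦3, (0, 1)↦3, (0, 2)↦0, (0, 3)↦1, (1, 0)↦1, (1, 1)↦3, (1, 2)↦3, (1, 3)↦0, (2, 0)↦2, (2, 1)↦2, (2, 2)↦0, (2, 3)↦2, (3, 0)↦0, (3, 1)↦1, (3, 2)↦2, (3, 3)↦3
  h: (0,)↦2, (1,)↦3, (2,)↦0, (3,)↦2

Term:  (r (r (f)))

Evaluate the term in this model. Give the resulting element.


value = 2

  f = 2
  (r (f)) = r(2,) = 0
  (r (r (f))) = r(0,) = 2


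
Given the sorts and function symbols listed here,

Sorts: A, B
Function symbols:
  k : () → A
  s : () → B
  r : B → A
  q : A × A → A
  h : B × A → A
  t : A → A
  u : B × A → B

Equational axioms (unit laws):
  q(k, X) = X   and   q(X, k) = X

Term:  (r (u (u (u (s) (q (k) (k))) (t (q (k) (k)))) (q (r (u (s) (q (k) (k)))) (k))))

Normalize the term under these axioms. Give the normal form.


normal form = (r (u (u (u (s) (k)) (t (k))) (r (u (s) (k)))))

1. (r (u (u (u (s) (q (k) (k))) (t (q (k) (k)))) (q (r (u (s) (q (k) (k)))) (k))))  →  (r (u (u (u (s) (k)) (t (q (k) (k)))) (q (r (u (s) (q (k) (k)))) (k))))
2. (r (u (u (u (s) (k)) (t (q (k) (k)))) (q (r (u (s) (q (k) (k)))) (k))))  →  (r (u (u (u (s) (k)) (t (k))) (q (r (u (s) (q (k) (k)))) (k))))
3. (r (u (u (u (s) (k)) (t (k))) (q (r (u (s) (q (k) (k)))) (k))))  →  (r (u (u (u (s) (k)) (t (k))) (r (u (s) (q (k) (k))))))
4. (r (u (u (u (s) (k)) (t (k))) (r (u (s) (q (k) (k))))))  →  (r (u (u (u (s) (k)) (t (k))) (r (u (s) (k)))))


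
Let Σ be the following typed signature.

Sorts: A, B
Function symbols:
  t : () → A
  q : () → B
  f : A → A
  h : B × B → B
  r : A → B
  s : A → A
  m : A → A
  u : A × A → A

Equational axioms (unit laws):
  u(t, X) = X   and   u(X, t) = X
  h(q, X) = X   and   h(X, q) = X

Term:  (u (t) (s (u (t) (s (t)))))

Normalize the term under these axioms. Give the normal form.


1. (u (t) (s (u (t) (s (t)))))  →  (s (u (t) (s (t))))
2. (s (u (t) (s (t))))  →  (s (s (t)))

normal form = (s (s (t)))


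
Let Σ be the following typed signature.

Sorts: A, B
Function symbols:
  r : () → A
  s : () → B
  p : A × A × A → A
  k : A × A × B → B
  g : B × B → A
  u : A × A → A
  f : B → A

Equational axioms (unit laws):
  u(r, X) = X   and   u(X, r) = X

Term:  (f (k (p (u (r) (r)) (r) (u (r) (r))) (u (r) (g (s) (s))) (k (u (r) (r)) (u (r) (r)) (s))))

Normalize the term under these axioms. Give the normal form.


normal form = (f (k (p (r) (r) (r)) (g (s) (s)) (k (r) (r) (s))))

1. (f (k (p (u (r) (r)) (r) (u (r) (r))) (u (r) (g (s) (s))) (k (u (r) (r)) (u (r) (r)) (s))))  →  (f (k (p (r) (r) (u (r) (r))) (u (r) (g (s) (s))) (k (u (r) (r)) (u (r) (r)) (s))))
2. (f (k (p (r) (r) (u (r) (r))) (u (r) (g (s) (s))) (k (u (r) (r)) (u (r) (r)) (s))))  →  (f (k (p (r) (r) (r)) (u (r) (g (s) (s))) (k (u (r) (r)) (u (r) (r)) (s))))
3. (f (k (p (r) (r) (r)) (u (r) (g (s) (s))) (k (u (r) (r)) (u (r) (r)) (s))))  →  (f (k (p (r) (r) (r)) (g (s) (s)) (k (u (r) (r)) (u (r) (r)) (s))))
4. (f (k (p (r) (r) (r)) (g (s) (s)) (k (u (r) (r)) (u (r) (r)) (s))))  →  (f (k (p (r) (r) (r)) (g (s) (s)) (k (r) (u (r) (r)) (s))))
5. (f (k (p (r) (r) (r)) (g (s) (s)) (k (r) (u (r) (r)) (s))))  →  (f (k (p (r) (r) (r)) (g (s) (s)) (k (r) (r) (s))))


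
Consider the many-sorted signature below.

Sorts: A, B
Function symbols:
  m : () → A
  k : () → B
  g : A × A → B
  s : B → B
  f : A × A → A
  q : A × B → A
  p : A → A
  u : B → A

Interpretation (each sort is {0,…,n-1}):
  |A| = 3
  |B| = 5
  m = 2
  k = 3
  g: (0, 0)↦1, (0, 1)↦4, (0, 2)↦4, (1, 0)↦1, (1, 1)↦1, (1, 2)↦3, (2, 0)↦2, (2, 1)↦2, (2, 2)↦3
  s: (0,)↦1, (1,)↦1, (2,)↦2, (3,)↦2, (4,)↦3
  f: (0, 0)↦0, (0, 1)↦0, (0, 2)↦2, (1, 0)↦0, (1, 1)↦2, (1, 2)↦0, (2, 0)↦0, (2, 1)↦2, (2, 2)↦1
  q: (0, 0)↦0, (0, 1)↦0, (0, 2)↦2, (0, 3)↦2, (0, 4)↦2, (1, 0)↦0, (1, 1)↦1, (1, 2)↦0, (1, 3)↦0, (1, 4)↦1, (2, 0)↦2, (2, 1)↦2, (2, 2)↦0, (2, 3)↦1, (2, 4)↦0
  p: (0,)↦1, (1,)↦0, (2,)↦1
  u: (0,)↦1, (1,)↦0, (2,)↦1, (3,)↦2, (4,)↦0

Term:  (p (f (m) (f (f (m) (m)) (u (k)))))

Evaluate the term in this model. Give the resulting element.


value = 1

  m = 2
  m = 2
  m = 2
  (f (m) (m)) = f(2, 2) = 1
  k = 3
  (u (k)) = u(3,) = 2
  (f (f (m) (m)) (u (k))) = f(1, 2) = 0
  (f (m) (f (f (m) (m)) (u (k)))) = f(2, 0) = 0
  (p (f (m) (f (f (m) (m)) (u (k))))) = p(0,) = 1


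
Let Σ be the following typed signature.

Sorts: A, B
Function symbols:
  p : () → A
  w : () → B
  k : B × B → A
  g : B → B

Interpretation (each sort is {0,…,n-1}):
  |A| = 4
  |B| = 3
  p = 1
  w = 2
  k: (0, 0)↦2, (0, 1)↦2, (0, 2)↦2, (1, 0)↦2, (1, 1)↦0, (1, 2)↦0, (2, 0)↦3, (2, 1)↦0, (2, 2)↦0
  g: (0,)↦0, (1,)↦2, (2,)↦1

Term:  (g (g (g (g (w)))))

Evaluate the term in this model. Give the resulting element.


value = 2

  w = 2
  (g (w)) = g(2,) = 1
  (g (g (w))) = g(1,) = 2
  (g (g (g (w)))) = g(2,) = 1
  (g (g (g (g (w))))) = g(1,) = 2


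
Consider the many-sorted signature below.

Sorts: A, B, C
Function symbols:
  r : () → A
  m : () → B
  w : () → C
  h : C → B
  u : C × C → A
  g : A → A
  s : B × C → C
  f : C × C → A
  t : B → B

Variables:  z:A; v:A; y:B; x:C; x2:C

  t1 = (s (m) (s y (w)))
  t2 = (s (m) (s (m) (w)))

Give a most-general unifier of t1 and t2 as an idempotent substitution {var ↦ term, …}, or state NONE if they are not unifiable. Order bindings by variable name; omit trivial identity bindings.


{y ↦ (m)}


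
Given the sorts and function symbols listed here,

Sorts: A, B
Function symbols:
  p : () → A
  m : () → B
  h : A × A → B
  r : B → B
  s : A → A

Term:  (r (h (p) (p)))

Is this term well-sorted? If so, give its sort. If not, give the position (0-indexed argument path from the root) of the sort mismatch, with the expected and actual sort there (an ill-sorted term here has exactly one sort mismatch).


    (p) : A
    (p) : A
  (h (p) (p)) : B
(r (h (p) (p))) : B

well-sorted; sort = B


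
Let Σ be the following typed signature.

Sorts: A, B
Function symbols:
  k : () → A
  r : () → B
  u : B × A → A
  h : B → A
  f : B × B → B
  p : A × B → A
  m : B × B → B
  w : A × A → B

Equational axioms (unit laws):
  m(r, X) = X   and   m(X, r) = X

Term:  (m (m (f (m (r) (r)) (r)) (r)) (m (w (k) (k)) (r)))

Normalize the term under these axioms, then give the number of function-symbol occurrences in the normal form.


size = 7

1. (m (m (f (m (r) (r)) (r)) (r)) (m (w (k) (k)) (r)))  →  (m (f (m (r) (r)) (r)) (m (w (k) (k)) (r)))
2. (m (f (m (r) (r)) (r)) (m (w (k) (k)) (r)))  →  (m (f (r) (r)) (m (w (k) (k)) (r)))
3. (m (f (r) (r)) (m (w (k) (k)) (r)))  →  (m (f (r) (r)) (w (k) (k)))
normal form: (m (f (r) (r)) (w (k) (k)))


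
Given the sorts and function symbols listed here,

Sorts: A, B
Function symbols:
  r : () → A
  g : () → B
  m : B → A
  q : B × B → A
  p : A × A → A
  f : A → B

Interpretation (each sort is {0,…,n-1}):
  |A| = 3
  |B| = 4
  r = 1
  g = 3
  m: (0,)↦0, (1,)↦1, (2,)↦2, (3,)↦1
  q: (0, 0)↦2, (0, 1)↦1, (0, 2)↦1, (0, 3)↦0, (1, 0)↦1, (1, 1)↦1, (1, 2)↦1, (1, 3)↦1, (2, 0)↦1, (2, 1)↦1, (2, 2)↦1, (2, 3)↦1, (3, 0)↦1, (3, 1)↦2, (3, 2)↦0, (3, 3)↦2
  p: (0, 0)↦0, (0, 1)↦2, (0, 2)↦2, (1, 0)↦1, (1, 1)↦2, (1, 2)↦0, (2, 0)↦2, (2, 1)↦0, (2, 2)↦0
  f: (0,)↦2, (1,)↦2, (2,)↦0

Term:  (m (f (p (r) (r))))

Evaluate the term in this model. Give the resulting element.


value = 0

  r = 1
  r = 1
  (p (r) (r)) = p(1, 1) = 2
  (f (p (r) (r))) = f(2,) = 0
  (m (f (p (r) (r)))) = m(0,) = 0


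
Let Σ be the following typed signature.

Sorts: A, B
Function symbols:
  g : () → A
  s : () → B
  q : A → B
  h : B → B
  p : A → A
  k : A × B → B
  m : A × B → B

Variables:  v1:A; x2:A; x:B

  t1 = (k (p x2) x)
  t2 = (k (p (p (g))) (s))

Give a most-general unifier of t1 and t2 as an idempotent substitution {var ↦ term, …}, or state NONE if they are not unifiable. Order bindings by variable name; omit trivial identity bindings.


{x ↦ (s), x2 ↦ (p (g))}


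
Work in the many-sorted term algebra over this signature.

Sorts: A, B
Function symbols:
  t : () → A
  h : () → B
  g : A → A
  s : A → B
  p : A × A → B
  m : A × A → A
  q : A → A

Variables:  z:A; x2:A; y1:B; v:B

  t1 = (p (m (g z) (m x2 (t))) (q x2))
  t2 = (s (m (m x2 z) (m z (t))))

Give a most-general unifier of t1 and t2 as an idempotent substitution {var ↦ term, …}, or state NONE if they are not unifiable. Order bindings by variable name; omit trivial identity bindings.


NONE (not unifiable)

head clash or occurs-check failure — not unifiable


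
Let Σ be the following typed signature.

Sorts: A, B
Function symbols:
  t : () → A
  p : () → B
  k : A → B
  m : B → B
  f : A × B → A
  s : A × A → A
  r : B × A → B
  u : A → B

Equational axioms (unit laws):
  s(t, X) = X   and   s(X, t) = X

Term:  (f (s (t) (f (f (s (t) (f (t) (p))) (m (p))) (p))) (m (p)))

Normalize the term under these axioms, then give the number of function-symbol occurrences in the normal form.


size = 11

1. (f (s (t) (f (f (s (t) (f (t) (p))) (m (p))) (p))) (m (p)))  →  (f (f (f (s (t) (f (t) (p))) (m (p))) (p)) (m (p)))
2. (f (f (f (s (t) (f (t) (p))) (m (p))) (p)) (m (p)))  →  (f (f (f (f (t) (p)) (m (p))) (p)) (m (p)))
normal form: (f (f (f (f (t) (p)) (m (p))) (p)) (m (p)))


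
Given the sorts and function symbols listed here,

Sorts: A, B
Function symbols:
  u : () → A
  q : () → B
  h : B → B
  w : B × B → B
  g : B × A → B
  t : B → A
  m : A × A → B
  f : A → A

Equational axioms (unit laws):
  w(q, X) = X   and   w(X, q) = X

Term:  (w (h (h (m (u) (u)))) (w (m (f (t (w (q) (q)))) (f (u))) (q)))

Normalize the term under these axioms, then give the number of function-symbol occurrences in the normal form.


size = 12

1. (w (h (h (m (u) (u)))) (w (m (f (t (w (q) (q)))) (f (u))) (q)))  →  (w (h (h (m (u) (u)))) (m (f (t (w (q) (q)))) (f (u))))
2. (w (h (h (m (u) (u)))) (m (f (t (w (q) (q)))) (f (u))))  →  (w (h (h (m (u) (u)))) (m (f (t (q))) (f (u))))
normal form: (w (h (h (m (u) (u)))) (m (f (t (q))) (f (u))))


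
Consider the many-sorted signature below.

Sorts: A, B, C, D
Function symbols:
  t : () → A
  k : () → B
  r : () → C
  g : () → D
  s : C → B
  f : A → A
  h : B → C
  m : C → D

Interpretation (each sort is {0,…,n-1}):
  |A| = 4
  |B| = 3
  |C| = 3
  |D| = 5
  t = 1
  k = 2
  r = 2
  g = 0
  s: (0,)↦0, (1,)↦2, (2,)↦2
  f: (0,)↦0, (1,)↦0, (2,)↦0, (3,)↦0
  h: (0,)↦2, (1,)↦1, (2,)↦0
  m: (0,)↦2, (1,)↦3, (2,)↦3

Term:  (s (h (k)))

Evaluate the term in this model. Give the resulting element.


value = 0

  k = 2
  (h (k)) = h(2,) = 0
  (s (h (k))) = s(0,) = 0


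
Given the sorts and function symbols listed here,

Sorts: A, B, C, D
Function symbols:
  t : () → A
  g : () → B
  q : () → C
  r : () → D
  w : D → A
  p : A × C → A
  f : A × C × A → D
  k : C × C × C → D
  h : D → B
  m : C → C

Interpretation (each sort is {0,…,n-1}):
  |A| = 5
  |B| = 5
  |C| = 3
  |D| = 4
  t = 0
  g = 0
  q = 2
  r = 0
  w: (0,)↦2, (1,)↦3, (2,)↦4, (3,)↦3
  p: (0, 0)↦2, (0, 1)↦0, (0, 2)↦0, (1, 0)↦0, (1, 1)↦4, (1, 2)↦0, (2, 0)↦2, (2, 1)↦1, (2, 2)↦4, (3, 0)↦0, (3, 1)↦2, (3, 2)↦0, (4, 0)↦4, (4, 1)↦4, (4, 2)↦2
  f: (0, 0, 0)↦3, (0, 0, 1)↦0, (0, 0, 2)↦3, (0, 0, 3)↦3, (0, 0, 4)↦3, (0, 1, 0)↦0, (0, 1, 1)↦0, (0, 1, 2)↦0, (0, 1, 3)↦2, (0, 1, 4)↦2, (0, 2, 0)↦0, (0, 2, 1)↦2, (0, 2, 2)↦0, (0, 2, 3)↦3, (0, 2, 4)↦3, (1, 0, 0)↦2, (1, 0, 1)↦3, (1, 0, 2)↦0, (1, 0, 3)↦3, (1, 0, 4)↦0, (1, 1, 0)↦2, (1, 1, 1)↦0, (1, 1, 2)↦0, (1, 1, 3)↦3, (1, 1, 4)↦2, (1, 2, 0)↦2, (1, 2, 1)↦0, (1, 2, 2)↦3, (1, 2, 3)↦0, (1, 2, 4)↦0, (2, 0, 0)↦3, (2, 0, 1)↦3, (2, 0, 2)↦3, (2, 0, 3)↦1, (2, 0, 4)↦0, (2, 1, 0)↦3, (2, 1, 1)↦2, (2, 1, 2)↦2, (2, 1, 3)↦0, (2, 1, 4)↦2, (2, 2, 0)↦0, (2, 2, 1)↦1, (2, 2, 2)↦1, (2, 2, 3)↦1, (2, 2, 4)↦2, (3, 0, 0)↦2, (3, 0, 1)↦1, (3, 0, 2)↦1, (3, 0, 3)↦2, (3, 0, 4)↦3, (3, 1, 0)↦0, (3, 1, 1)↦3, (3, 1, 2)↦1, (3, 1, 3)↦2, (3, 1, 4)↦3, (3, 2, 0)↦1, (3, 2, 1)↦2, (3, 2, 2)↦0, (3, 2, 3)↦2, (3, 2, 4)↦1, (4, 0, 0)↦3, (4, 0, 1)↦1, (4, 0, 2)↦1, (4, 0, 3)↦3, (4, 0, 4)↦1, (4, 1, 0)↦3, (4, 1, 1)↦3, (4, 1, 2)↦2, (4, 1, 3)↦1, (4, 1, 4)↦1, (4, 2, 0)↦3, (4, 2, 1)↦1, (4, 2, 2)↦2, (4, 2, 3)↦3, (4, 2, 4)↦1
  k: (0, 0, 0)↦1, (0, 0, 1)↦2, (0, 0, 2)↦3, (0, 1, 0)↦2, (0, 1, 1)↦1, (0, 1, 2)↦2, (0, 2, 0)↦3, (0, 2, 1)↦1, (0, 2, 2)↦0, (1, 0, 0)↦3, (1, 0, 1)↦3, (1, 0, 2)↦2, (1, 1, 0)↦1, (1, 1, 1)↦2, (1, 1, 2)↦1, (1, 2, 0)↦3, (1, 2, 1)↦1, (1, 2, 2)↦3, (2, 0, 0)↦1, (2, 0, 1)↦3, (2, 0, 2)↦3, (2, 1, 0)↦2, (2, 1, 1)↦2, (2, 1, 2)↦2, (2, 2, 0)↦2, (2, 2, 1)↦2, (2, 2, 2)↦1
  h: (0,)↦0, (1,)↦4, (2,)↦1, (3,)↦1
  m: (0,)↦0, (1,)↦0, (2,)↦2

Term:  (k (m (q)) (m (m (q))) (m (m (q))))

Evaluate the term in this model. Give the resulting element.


value = 1

  q = 2
  (m (q)) = m(2,) = 2
  q = 2
  (m (q)) = m(2,) = 2
  (m (m (q))) = m(2,) = 2
  q = 2
  (m (q)) = m(2,) = 2
  (m (m (q))) = m(2,) = 2
  (k (m (q)) (m (m (q))) (m (m (q)))) = k(2, 2, 2) = 1


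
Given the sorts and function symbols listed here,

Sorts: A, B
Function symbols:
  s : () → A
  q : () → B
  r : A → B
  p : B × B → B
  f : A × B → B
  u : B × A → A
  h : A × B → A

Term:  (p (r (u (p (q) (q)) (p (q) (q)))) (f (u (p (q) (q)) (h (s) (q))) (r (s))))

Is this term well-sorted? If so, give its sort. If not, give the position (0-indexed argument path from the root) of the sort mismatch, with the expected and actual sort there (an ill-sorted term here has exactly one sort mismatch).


ill-sorted at position [0, 0, 1]: expected A, got B

        (q) : B
        (q) : B
      (p (q) (q)) : B
        (q) : B
        (q) : B
      (p (q) (q)) : B
    (u (p (q) (q)) (p (q) (q))) : ✗ arg 1 at [0, 0, 1] has sort B, expected A
        (q) : B
        (q) : B
      (p (q) (q)) : B
        (s) : A
        (q) : B
      (h (s) (q)) : A
    (u (p (q) (q)) (h (s) (q))) : A
      (s) : A
    (r (s)) : B
  (f (u (p (q) (q)) (h (s) (q))) (r (s))) : B


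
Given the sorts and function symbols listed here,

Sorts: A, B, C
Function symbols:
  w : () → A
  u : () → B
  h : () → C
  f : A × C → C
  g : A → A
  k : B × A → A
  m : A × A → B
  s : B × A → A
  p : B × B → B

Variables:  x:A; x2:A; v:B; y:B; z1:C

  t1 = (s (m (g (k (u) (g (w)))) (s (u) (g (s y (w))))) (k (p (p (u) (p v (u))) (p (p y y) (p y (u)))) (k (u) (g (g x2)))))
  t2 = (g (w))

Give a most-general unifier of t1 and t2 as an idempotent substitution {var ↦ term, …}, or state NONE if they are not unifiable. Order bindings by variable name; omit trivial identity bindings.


NONE (not unifiable)

head clash or occurs-check failure — not unifiable


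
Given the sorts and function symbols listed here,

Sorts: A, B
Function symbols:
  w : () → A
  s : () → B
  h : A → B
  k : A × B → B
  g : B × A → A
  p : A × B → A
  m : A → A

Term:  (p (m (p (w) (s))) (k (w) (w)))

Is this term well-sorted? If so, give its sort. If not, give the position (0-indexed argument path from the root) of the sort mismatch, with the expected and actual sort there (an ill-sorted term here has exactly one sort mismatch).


ill-sorted at position [1, 1]: expected B, got A

      (w) : A
      (s) : B
    (p (w) (s)) : A
  (m (p (w) (s))) : A
    (w) : A
    (w) : A
  (k (w) (w)) : ✗ arg 1 at [1, 1] has sort A, expected B


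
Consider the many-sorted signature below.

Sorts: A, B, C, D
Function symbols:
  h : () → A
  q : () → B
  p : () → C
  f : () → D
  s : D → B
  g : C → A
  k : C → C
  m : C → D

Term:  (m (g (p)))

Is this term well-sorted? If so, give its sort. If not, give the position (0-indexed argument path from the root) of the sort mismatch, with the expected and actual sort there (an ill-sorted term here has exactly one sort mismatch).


ill-sorted at position [0]: expected C, got A

    (p) : C
  (g (p)) : A
(m (g (p))) : ✗ arg 0 at [0] has sort A, expected C


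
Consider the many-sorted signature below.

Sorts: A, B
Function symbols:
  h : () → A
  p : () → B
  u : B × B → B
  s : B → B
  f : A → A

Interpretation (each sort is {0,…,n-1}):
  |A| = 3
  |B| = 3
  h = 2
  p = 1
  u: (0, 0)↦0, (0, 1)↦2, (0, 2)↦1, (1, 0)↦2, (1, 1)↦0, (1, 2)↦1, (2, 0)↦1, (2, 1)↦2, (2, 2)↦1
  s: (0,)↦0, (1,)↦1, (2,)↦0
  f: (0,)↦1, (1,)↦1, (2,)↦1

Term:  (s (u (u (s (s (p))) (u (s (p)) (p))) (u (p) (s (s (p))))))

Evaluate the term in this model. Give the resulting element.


value = 1

  p = 1
  (s (p)) = s(1,) = 1
  (s (s (p))) = s(1,) = 1
  p = 1
  (s (p)) = s(1,) = 1
  p = 1
  (u (s (p)) (p)) = u(1, 1) = 0
  (u (s (s (p))) (u (s (p)) (p))) = u(1, 0) = 2
  p = 1
  p = 1
  (s (p)) = s(1,) = 1
  (s (s (p))) = s(1,) = 1
  (u (p) (s (s (p)))) = u(1, 1) = 0
  (u (u (s (s (p))) (u (s (p)) (p))) (u (p) (s (s (p))))) = u(2, 0) = 1
  (s (u (u (s (s (p))) (u (s (p)) (p))) (u (p) (s (s (p)))))) = s(1,) = 1


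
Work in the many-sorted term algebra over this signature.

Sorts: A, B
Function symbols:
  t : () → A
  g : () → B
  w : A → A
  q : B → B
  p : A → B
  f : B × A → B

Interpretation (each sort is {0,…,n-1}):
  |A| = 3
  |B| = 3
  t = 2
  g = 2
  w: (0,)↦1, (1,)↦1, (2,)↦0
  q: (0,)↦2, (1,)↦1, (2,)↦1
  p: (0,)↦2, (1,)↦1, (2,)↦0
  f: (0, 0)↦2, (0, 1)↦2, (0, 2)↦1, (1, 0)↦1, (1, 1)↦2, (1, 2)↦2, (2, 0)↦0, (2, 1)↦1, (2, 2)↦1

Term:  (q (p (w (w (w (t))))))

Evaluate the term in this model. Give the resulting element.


  t = 2
  (w (t)) = w(2,) = 0
  (w (w (t))) = w(0,) = 1
  (w (w (w (t)))) = w(1,) = 1
  (p (w (w (w (t))))) = p(1,) = 1
  (q (p (w (w (w (t)))))) = q(1,) = 1

value = 1


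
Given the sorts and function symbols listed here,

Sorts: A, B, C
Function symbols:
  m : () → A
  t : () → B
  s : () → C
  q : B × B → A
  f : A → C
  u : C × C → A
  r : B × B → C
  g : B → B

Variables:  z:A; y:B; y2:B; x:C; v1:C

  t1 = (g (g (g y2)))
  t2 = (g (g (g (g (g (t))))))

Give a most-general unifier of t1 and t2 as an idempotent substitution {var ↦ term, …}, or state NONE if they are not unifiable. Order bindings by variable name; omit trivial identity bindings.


{y2 ↦ (g (g (t)))}


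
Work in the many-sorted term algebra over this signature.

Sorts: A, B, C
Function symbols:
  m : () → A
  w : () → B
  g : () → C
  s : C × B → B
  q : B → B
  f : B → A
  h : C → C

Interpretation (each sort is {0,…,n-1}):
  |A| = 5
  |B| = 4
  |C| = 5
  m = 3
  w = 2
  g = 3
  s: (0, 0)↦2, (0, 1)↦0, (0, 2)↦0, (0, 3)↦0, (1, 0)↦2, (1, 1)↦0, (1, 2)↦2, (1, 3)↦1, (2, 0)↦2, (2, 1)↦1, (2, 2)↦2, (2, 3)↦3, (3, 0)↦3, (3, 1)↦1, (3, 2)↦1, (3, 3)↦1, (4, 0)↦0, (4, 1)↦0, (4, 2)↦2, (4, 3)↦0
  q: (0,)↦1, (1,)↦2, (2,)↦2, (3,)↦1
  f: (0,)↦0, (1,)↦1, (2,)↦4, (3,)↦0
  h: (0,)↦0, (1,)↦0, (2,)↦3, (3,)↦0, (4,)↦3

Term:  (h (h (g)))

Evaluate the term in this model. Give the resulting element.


value = 0

  g = 3
  (h (g)) = h(3,) = 0
  (h (h (g))) = h(0,) = 0


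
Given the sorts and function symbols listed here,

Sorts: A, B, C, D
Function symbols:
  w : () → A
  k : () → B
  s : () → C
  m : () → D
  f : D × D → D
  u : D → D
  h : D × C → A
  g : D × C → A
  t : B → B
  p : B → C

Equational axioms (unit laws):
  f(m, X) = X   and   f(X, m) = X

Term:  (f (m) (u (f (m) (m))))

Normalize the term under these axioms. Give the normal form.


1. (f (m) (u (f (m) (m))))  →  (u (f (m) (m)))
2. (u (f (m) (m)))  →  (u (m))

normal form = (u (m))


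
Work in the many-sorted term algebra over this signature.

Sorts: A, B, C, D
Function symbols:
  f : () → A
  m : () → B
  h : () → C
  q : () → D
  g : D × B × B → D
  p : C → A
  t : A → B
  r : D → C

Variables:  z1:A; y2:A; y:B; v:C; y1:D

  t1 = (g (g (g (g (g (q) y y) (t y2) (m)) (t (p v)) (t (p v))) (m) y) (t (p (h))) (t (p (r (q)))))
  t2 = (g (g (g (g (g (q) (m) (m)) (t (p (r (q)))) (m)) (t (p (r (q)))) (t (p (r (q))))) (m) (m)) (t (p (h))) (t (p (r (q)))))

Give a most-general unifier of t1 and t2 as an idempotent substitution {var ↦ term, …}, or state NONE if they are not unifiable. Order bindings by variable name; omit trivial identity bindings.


{v ↦ (r (q)), y ↦ (m), y2 ↦ (p (r (q)))}


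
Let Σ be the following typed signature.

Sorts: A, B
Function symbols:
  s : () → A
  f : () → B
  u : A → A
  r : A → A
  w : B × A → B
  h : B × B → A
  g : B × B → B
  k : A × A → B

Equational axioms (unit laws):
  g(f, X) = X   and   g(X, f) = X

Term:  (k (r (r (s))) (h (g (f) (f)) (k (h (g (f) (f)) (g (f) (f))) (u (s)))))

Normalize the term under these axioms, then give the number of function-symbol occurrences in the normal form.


size = 12

1. (k (r (r (s))) (h (g (f) (f)) (k (h (g (f) (f)) (g (f) (f))) (u (s)))))  →  (k (r (r (s))) (h (f) (k (h (g (f) (f)) (g (f) (f))) (u (s)))))
2. (k (r (r (s))) (h (f) (k (h (g (f) (f)) (g (f) (f))) (u (s)))))  →  (k (r (r (s))) (h (f) (k (h (f) (g (f) (f))) (u (s)))))
3. (k (r (r (s))) (h (f) (k (h (f) (g (f) (f))) (u (s)))))  →  (k (r (r (s))) (h (f) (k (h (f) (f)) (u (s)))))
normal form: (k (r (r (s))) (h (f) (k (h (f) (f)) (u (s)))))


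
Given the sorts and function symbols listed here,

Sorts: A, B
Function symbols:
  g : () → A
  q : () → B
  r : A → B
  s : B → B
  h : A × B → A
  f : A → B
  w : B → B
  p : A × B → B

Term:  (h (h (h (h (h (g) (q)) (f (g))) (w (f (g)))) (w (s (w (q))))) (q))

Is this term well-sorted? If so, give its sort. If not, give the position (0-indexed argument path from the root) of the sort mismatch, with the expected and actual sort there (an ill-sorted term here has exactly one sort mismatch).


          (g) : A
          (q) : B
        (h (g) (q)) : A
          (g) : A
        (f (g)) : B
      (h (h (g) (q)) (f (g))) : A
          (g) : A
        (f (g)) : B
      (w (f (g))) : B
    (h (h (h (g) (q)) (f (g))) (w (f (g)))) : A
          (q) : B
        (w (q)) : B
      (s (w (q))) : B
    (w (s (w (q)))) : B
  (h (h (h (h (g) (q)) (f (g))) (w (f (g)))) (w (s (w (q))))) : A
  (q) : B
(h (h (h (h (h (g) (q)) (f (g))) (w (f (g)))) (w (s (w (q))))) (q)) : A

well-sorted; sort = A


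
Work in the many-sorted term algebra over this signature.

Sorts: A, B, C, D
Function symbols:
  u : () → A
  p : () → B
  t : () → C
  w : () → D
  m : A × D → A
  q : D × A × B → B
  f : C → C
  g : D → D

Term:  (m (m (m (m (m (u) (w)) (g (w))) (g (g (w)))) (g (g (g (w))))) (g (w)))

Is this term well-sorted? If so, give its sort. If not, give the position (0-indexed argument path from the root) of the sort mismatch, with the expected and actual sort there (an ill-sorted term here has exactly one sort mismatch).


          (u) : A
          (w) : D
        (m (u) (w)) : A
          (w) : D
        (g (w)) : D
      (m (m (u) (w)) (g (w))) : A
          (w) : D
        (g (w)) : D
      (g (g (w))) : D
    (m (m (m (u) (w)) (g (w))) (g (g (w)))) : A
          (w) : D
        (g (w)) : D
      (g (g (w))) : D
    (g (g (g (w)))) : D
  (m (m (m (m (u) (w)) (g (w))) (g (g (w)))) (g (g (g (w))))) : A
    (w) : D
  (g (w)) : D
(m (m (m (m (m (u) (w)) (g (w))) (g (g (w)))) (g (g (g (w))))) (g (w))) : A

well-sorted; sort = A


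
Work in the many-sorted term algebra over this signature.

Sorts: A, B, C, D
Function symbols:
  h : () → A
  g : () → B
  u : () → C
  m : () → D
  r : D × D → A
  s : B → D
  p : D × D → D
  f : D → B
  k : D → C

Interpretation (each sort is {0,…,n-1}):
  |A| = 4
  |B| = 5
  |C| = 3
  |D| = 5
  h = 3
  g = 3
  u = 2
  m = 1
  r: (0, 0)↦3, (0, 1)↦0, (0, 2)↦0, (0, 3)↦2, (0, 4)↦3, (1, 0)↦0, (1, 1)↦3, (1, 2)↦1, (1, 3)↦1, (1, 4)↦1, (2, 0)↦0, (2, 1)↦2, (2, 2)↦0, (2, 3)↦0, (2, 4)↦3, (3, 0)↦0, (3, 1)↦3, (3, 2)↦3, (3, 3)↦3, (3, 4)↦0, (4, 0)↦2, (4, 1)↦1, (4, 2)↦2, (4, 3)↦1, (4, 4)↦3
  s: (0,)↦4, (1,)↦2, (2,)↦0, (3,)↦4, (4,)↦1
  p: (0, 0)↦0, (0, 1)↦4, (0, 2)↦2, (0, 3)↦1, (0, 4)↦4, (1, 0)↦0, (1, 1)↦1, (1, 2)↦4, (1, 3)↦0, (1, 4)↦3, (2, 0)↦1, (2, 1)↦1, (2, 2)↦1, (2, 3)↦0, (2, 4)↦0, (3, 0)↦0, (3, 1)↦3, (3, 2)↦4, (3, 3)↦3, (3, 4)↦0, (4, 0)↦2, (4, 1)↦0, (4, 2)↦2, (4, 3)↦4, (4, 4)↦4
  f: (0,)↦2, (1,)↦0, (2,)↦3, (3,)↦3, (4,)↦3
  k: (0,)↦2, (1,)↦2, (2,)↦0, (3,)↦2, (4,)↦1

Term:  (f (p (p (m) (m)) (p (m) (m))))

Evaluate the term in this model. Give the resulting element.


value = 0

  m = 1
  m = 1
  (p (m) (m)) = p(1, 1) = 1
  m = 1
  m = 1
  (p (m) (m)) = p(1, 1) = 1
  (p (p (m) (m)) (p (m) (m))) = p(1, 1) = 1
  (f (p (p (m) (m)) (p (m) (m)))) = f(1,) = 0


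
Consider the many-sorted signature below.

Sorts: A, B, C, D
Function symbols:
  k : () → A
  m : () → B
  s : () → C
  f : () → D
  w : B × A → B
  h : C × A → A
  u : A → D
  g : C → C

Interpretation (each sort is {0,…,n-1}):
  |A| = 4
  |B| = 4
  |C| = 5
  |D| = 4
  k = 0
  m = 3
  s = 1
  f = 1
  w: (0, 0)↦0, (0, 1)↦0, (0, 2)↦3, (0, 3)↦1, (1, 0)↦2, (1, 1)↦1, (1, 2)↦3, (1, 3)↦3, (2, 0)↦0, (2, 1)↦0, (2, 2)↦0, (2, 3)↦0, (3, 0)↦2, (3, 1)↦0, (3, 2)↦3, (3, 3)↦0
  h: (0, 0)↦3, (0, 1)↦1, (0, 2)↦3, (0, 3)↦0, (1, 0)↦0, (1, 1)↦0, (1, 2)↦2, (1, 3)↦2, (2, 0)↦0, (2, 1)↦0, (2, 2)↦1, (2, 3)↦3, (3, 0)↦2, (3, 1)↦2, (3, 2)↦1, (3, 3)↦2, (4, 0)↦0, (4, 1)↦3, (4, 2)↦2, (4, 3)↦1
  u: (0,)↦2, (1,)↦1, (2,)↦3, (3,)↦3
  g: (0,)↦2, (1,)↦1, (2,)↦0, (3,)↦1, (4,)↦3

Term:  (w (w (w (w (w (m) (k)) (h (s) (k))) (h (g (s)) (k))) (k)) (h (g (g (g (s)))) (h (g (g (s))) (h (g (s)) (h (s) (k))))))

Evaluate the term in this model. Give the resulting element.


value = 0

  m = 3
  k = 0
  (w (m) (k)) = w(3, 0) = 2
  s = 1
  k = 0
  (h (s) (k)) = h(1, 0) = 0
  (w (w (m) (k)) (h (s) (k))) = w(2, 0) = 0
  s = 1
  (g (s)) = g(1,) = 1
  k = 0
  (h (g (s)) (k)) = h(1, 0) = 0
  (w (w (w (m) (k)) (h (s) (k))) (h (g (s)) (k))) = w(0, 0) = 0
  k = 0
  (w (w (w (w (m) (k)) (h (s) (k))) (h (g (s)) (k))) (k)) = w(0, 0) = 0
  s = 1
  (g (s)) = g(1,) = 1
  (g (g (s))) = g(1,) = 1
  (g (g (g (s)))) = g(1,) = 1
  s = 1
  (g (s)) = g(1,) = 1
  (g (g (s))) = g(1,) = 1
  s = 1
  (g (s)) = g(1,) = 1
  s = 1
  k = 0
  (h (s) (k)) = h(1, 0) = 0
  (h (g (s)) (h (s) (k))) = h(1, 0) = 0
  (h (g (g (s))) (h (g (s)) (h (s) (k)))) = h(1, 0) = 0
  (h (g (g (g (s)))) (h (g (g (s))) (h (g (s)) (h (s) (k))))) = h(1, 0) = 0
  (w (w (w (w (w (m) (k)) (h (s) (k))) (h (g (s)) (k))) (k)) (h (g (g (g (s)))) (h (g (g (s))) (h (g (s)) (h (s) (k)))))) = w(0, 0) = 0


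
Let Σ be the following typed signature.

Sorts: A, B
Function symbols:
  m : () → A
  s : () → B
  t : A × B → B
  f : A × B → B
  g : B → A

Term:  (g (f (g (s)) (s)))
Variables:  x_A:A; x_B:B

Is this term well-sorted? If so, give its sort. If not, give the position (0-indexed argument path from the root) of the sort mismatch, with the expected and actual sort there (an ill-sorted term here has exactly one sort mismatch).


well-sorted; sort = A

      (s) : B
    (g (s)) : A
    (s) : B
  (f (g (s)) (s)) : B
(g (f (g (s)) (s))) : A


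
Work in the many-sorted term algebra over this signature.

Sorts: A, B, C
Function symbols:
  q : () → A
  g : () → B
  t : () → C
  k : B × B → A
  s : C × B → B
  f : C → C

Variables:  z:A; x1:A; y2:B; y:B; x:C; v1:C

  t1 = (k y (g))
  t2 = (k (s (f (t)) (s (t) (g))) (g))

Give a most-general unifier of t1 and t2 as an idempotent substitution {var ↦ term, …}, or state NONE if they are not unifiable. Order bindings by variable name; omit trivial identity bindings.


{y ↦ (s (f (t)) (s (t) (g)))}


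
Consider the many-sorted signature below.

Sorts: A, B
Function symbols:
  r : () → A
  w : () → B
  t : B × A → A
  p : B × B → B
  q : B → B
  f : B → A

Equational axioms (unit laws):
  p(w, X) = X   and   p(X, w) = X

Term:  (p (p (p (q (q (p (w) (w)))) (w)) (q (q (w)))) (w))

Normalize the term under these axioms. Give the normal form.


normal form = (p (q (q (w))) (q (q (w))))

1. (p (p (p (q (q (p (w) (w)))) (w)) (q (q (w)))) (w))  →  (p (p (q (q (p (w) (w)))) (w)) (q (q (w))))
2. (p (p (q (q (p (w) (w)))) (w)) (q (q (w))))  →  (p (q (q (p (w) (w)))) (q (q (w))))
3. (p (q (q (p (w) (w)))) (q (q (w))))  →  (p (q (q (w))) (q (q (w))))


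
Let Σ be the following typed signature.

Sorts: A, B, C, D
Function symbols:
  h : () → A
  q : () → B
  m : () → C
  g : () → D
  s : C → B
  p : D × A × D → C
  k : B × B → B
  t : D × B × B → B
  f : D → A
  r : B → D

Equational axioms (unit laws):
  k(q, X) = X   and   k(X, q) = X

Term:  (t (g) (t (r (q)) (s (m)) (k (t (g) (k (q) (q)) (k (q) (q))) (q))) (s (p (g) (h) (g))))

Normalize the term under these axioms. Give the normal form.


1. (t (g) (t (r (q)) (s (m)) (k (t (g) (k (q) (q)) (k (q) (q))) (q))) (s (p (g) (h) (g))))  →  (t (g) (t (r (q)) (s (m)) (t (g) (k (q) (q)) (k (q) (q)))) (s (p (g) (h) (g))))
2. (t (g) (t (r (q)) (s (m)) (t (g) (k (q) (q)) (k (q) (q)))) (s (p (g) (h) (g))))  →  (t (g) (t (r (q)) (s (m)) (t (g) (q) (k (q) (q)))) (s (p (g) (h) (g))))
3. (t (g) (t (r (q)) (s (m)) (t (g) (q) (k (q) (q)))) (s (p (g) (h) (g))))  →  (t (g) (t (r (q)) (s (m)) (t (g) (q) (q))) (s (p (g) (h) (g))))

normal form = (t (g) (t (r (q)) (s (m)) (t (g) (q) (q))) (s (p (g) (h) (g))))


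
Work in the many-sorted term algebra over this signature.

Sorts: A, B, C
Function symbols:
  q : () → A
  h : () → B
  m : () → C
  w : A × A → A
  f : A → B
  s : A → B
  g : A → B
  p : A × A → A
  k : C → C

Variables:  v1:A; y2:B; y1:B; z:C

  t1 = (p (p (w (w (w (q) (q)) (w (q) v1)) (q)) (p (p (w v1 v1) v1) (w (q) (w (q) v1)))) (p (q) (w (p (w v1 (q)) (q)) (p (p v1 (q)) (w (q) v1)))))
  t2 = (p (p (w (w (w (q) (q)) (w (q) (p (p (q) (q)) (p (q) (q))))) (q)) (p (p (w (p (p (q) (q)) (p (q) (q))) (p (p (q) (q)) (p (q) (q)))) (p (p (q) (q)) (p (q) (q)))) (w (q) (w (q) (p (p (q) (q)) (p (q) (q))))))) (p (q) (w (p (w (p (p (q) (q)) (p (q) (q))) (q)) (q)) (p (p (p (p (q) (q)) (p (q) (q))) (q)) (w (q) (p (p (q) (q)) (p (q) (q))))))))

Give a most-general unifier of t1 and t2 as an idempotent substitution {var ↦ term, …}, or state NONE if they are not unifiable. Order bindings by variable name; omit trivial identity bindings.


{v1 ↦ (p (p (q) (q)) (p (q) (q)))}


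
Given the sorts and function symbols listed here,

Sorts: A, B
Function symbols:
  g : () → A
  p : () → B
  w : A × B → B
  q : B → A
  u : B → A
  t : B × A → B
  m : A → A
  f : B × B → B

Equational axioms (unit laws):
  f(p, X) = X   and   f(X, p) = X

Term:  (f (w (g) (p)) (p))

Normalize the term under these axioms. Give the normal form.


normal form = (w (g) (p))

1. (f (w (g) (p)) (p))  →  (w (g) (p))


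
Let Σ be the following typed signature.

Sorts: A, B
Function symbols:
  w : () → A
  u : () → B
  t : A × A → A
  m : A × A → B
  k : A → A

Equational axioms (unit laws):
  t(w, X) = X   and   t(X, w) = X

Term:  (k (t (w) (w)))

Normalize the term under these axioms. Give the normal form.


normal form = (k (w))

1. (k (t (w) (w)))  →  (k (w))


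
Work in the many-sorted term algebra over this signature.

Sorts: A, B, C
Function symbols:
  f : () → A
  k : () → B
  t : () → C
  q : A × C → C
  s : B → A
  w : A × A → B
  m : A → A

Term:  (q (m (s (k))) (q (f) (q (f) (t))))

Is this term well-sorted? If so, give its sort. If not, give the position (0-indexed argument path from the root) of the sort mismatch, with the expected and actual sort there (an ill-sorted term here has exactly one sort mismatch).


well-sorted; sort = C

      (k) : B
    (s (k)) : A
  (m (s (k))) : A
    (f) : A
      (f) : A
      (t) : C
    (q (f) (t)) : C
  (q (f) (q (f) (t))) : C
(q (m (s (k))) (q (f) (q (f) (t)))) : C


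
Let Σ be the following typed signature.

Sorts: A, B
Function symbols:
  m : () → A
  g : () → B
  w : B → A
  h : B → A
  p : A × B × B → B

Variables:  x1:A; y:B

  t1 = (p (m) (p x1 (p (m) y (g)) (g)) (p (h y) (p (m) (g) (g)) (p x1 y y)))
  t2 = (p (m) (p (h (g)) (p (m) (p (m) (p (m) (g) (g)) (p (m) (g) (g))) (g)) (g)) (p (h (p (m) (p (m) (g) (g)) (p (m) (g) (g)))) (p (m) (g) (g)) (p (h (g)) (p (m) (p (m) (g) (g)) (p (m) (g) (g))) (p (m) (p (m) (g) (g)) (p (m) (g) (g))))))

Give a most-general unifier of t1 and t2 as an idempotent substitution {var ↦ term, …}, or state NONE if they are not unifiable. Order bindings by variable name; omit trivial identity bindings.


{x1 ↦ (h (g)), y ↦ (p (m) (p (m) (g) (g)) (p (m) (g) (g)))}


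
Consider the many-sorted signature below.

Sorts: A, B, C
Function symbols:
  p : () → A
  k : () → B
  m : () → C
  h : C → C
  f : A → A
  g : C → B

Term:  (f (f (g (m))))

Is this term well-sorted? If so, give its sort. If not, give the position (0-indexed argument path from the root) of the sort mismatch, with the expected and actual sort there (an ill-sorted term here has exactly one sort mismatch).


ill-sorted at position [0, 0]: expected A, got B

      (m) : C
    (g (m)) : B
  (f (g (m))) : ✗ arg 0 at [0, 0] has sort B, expected A


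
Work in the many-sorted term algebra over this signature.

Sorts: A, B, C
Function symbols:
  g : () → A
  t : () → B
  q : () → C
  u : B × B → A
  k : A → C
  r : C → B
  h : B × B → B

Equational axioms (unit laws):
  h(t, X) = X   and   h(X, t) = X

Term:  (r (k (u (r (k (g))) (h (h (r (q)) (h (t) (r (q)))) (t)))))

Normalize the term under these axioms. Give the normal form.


1. (r (k (u (r (k (g))) (h (h (r (q)) (h (t) (r (q)))) (t)))))  →  (r (k (u (r (k (g))) (h (r (q)) (h (t) (r (q)))))))
2. (r (k (u (r (k (g))) (h (r (q)) (h (t) (r (q)))))))  →  (r (k (u (r (k (g))) (h (r (q)) (r (q))))))

normal form = (r (k (u (r (k (g))) (h (r (q)) (r (q))))))


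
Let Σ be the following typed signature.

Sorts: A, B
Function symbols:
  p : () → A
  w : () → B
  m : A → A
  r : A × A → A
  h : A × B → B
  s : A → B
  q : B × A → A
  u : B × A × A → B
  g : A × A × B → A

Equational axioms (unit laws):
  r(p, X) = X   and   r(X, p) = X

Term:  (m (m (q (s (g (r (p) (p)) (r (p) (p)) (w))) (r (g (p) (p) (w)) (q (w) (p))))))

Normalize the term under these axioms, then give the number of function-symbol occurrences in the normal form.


1. (m (m (q (s (g (r (p) (p)) (r (p) (p)) (w))) (r (g (p) (p) (w)) (q (w) (p))))))  →  (m (m (q (s (g (p) (r (p) (p)) (w))) (r (g (p) (p) (w)) (q (w) (p))))))
2. (m (m (q (s (g (p) (r (p) (p)) (w))) (r (g (p) (p) (w)) (q (w) (p))))))  →  (m (m (q (s (g (p) (p) (w))) (r (g (p) (p) (w)) (q (w) (p))))))
normal form: (m (m (q (s (g (p) (p) (w))) (r (g (p) (p) (w)) (q (w) (p))))))

size = 16


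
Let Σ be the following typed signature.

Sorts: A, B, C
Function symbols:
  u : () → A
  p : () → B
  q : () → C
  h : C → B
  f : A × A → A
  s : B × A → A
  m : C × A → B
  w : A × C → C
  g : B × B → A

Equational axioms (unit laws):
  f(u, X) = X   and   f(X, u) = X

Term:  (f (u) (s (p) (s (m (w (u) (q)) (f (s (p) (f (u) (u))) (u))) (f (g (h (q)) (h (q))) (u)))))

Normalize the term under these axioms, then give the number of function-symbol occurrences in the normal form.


1. (f (u) (s (p) (s (m (w (u) (q)) (f (s (p) (f (u) (u))) (u))) (f (g (h (q)) (h (q))) (u)))))  →  (s (p) (s (m (w (u) (q)) (f (s (p) (f (u) (u))) (u))) (f (g (h (q)) (h (q))) (u))))
2. (s (p) (s (m (w (u) (q)) (f (s (p) (f (u) (u))) (u))) (f (g (h (q)) (h (q))) (u))))  →  (s (p) (s (m (w (u) (q)) (s (p) (f (u) (u)))) (f (g (h (q)) (h (q))) (u))))
3. (s (p) (s (m (w (u) (q)) (s (p) (f (u) (u)))) (f (g (h (q)) (h (q))) (u))))  →  (s (p) (s (m (w (u) (q)) (s (p) (u))) (f (g (h (q)) (h (q))) (u))))
4. (s (p) (s (m (w (u) (q)) (s (p) (u))) (f (g (h (q)) (h (q))) (u))))  →  (s (p) (s (m (w (u) (q)) (s (p) (u))) (g (h (q)) (h (q)))))
normal form: (s (p) (s (m (w (u) (q)) (s (p) (u))) (g (h (q)) (h (q)))))

size = 15
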